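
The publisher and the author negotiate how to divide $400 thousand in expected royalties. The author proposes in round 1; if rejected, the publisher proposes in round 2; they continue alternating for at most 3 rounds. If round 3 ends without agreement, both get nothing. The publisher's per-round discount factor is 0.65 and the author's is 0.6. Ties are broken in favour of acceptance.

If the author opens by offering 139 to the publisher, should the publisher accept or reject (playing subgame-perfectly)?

Accept

Work out the publisher's continuation value if the offer is rejected.
Round 3 (the author proposes): rejection yields 0 for the publisher; the author offers 0 and keeps 400.
Round 2 (the publisher proposes): the author can get 400 next round, worth 0.6 × 400 = 240 now. The publisher offers 240 and keeps 400 − 240 = 160.
So by rejecting in round 1, the publisher gets 160 next round, worth 0.65 × 160 = 104 now.
Offer 139 ≥ 104, so the publisher accepts.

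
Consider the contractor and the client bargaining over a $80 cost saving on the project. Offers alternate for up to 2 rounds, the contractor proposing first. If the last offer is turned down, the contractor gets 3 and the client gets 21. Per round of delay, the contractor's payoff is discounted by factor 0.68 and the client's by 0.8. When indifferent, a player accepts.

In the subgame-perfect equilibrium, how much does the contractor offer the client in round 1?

Round 2 (the client proposes): the contractor gets 3 if talks fail, so the client offers 3 and keeps 77.
Round 1 (the contractor proposes): the client can get 77 next round, worth 0.8 × 77 = 61.6 now; the contractor offers that and keeps 18.4.

61.6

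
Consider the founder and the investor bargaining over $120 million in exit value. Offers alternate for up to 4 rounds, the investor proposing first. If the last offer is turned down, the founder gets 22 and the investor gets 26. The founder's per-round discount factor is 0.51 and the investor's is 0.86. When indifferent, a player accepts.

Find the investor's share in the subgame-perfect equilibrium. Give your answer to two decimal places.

90.41

Round 4 (the founder proposes): the investor gets 26 if talks fail, so the founder offers 26 and keeps 94.
Round 3 (the investor proposes): the founder can get 94 next round, worth 0.51 × 94 = 47.94 now, so the investor offers 47.94, keeping 72.06.
Round 2 (the founder proposes): the investor can get 72.06 next round, worth 0.86 × 72.06 = 61.9716 now. The founder offers 61.9716 and keeps 120 − 61.9716 = 58.0284.
Round 1 (the investor proposes): the founder can get 58.0284 next round, worth 0.51 × 58.0284 = 29.594484 now; the investor offers that and keeps 90.405516.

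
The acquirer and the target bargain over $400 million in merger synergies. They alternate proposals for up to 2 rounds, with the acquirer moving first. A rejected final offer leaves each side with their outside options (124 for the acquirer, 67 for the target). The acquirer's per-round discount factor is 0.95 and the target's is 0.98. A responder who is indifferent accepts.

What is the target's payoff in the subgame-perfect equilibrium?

Work backward from the last round.
Round 2 (the target proposes): the acquirer gets 124 if talks fail, so the target offers 124 and keeps 276.
Round 1 (the acquirer proposes): the target can get 276 next round, worth 0.98 × 276 = 270.48 now. The acquirer offers 270.48 and keeps 400 − 270.48 = 129.52.

270.48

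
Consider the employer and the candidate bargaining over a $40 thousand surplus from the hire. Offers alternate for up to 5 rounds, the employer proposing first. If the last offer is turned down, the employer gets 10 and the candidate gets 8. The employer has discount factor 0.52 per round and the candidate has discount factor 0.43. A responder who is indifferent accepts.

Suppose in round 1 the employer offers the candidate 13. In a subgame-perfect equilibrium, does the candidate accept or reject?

Accept

Round 5 (the employer proposes): the candidate gets 8 if talks fail, so the employer offers 8 and keeps 32.
Round 4 (the candidate proposes): the employer can get 32 next round, worth 0.52 × 32 = 16.64 now, so the candidate offers 16.64, keeping 23.36.
Round 3 (the employer proposes): the candidate can get 23.36 next round, worth 0.43 × 23.36 = 10.0448 now. The employer offers 10.0448 and keeps 40 − 10.0448 = 29.9552.
Round 2 (the candidate proposes): the employer can get 29.9552 next round, worth 0.52 × 29.9552 = 15.576704 now. The candidate offers 15.576704 and keeps 40 − 15.576704 = 24.423296.
So by rejecting in round 1, the candidate gets 24.423296 next round, worth 0.43 × 24.423296 = 10.50201728 now.
Offer 13 ≥ 10.50201728, so the candidate accepts.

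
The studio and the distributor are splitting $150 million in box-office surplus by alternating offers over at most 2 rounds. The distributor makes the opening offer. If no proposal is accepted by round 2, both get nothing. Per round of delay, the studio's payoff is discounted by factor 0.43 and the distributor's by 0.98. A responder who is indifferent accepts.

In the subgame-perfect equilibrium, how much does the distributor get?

85.5

Round 2 (the studio proposes): rejection yields 0 for the distributor; the studio offers 0 and keeps 150.
Round 1 (the distributor proposes): the studio can get 150 next round, worth 0.43 × 150 = 64.5 now. The distributor offers 64.5 and keeps 150 − 64.5 = 85.5.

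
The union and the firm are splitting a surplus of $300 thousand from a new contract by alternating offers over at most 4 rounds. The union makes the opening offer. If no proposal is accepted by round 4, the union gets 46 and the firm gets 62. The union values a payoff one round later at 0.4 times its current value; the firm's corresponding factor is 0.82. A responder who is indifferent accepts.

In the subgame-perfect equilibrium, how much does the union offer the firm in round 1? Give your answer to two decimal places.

Round 4 (the firm proposes): the union gets 46 if talks fail, so the firm offers 46 and keeps 254.
Round 3 (the union proposes): the firm can get 254 next round, worth 0.82 × 254 = 208.28 now. The union offers 208.28 and keeps 300 − 208.28 = 91.72.
Round 2 (the firm proposes): the union can get 91.72 next round, worth 0.4 × 91.72 = 36.688 now, so the firm offers 36.688, keeping 263.312.
Round 1 (the union proposes): the firm can get 263.312 next round, worth 0.82 × 263.312 = 215.91584 now. The union offers 215.91584 and keeps 300 − 215.91584 = 84.08416.

215.92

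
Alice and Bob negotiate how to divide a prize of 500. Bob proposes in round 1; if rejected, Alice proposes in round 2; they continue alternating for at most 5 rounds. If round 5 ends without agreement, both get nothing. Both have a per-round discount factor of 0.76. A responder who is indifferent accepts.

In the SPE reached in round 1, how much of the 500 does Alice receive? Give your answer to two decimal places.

143.88

By backward induction:
Round 5 (Bob proposes): rejection yields 0 for Alice; Bob offers 0 and keeps 500.
Round 4 (Alice proposes): Bob can get 500 next round, worth 0.76 × 500 = 380 now; Alice offers that and keeps 120.
Round 3 (Bob proposes): Alice can get 120 next round, worth 0.76 × 120 = 91.2 now. Bob offers 91.2 and keeps 500 − 91.2 = 408.8.
Round 2 (Alice proposes): Bob can get 408.8 next round, worth 0.76 × 408.8 = 310.688 now; Alice offers that and keeps 189.312.
Round 1 (Bob proposes): Alice can get 189.312 next round, worth 0.76 × 189.312 = 143.87712 now, so Bob offers 143.87712, keeping 356.12288.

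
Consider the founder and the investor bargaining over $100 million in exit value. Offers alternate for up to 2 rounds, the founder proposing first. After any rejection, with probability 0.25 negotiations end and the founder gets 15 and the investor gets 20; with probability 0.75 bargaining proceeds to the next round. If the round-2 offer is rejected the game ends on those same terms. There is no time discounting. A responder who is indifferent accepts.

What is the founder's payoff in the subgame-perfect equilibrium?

By backward induction:
Round 2 (the investor proposes): the founder gets 15 if talks fail, so the investor offers 15 and keeps 85.
Round 1 (the founder proposes): rejecting gives the investor an expected 0.75 × 85 + 0.25 × 20 = 68.75, so the founder offers 68.75, keeping 31.25.

31.25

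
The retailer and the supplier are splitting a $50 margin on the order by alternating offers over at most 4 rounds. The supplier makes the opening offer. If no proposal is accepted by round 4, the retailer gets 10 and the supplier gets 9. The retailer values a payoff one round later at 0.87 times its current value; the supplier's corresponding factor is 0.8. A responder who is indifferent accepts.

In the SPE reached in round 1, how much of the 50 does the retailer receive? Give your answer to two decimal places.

33.53

Round 4 (the retailer proposes): the supplier gets 9 if talks fail, so the retailer offers 9 and keeps 41.
Round 3 (the supplier proposes): the retailer can get 41 next round, worth 0.87 × 41 = 35.67 now; the supplier offers that and keeps 14.33.
Round 2 (the retailer proposes): the supplier can get 14.33 next round, worth 0.8 × 14.33 = 11.464 now; the retailer offers that and keeps 38.536.
Round 1 (the supplier proposes): the retailer can get 38.536 next round, worth 0.87 × 38.536 = 33.52632 now; the supplier offers that and keeps 16.47368.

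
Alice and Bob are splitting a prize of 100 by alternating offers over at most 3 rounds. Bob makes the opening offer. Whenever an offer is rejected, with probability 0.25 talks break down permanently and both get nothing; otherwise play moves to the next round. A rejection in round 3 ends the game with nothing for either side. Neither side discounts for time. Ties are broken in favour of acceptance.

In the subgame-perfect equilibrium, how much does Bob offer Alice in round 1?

18.75

Round 3 (Bob proposes): rejection yields 0 for Alice; Bob offers 0 and keeps 100.
Round 2 (Alice proposes): rejecting gives Bob an expected 0.75 × 100 = 75, so Alice offers 75, keeping 25.
Round 1 (Bob proposes): rejecting gives Alice an expected 0.75 × 25 = 18.75. Bob offers 18.75 and keeps 100 − 18.75 = 81.25.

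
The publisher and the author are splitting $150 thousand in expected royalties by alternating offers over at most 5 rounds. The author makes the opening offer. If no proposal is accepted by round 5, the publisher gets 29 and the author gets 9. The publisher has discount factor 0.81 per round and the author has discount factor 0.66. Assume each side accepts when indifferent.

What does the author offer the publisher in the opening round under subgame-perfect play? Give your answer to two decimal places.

71.68

Round 5 (the author proposes): the publisher gets 29 if talks fail, so the author offers 29 and keeps 121.
Round 4 (the publisher proposes): the author can get 121 next round, worth 0.66 × 121 = 79.86 now; the publisher offers that and keeps 70.14.
Round 3 (the author proposes): the publisher can get 70.14 next round, worth 0.81 × 70.14 = 56.8134 now, so the author offers 56.8134, keeping 93.1866.
Round 2 (the publisher proposes): the author can get 93.1866 next round, worth 0.66 × 93.1866 = 61.503156 now, so the publisher offers 61.503156, keeping 88.496844.
Round 1 (the author proposes): the publisher can get 88.496844 next round, worth 0.81 × 88.496844 = 71.68244364 now; the author offers that and keeps 78.31755636.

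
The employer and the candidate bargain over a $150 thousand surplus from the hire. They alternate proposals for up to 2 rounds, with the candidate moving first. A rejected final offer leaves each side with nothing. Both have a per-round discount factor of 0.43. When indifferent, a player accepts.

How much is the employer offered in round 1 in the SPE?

64.5

Round 2 (the employer proposes): rejection yields 0 for the candidate; the employer offers 0 and keeps 150.
Round 1 (the candidate proposes): the employer can get 150 next round, worth 0.43 × 150 = 64.5 now, so the candidate offers 64.5, keeping 85.5.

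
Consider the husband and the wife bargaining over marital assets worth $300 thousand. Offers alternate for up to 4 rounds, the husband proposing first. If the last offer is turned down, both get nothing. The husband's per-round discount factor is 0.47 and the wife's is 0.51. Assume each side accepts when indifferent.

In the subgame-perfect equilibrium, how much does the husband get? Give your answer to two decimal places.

Work backward from the last round.
Round 4 (the wife proposes): the husband will accept anything ≥ 0, so the wife offers 0 and keeps 300.
Round 3 (the husband proposes): the wife can get 300 next round, worth 0.51 × 300 = 153 now, so the husband offers 153, keeping 147.
Round 2 (the wife proposes): the husband can get 147 next round, worth 0.47 × 147 = 69.09 now. The wife offers 69.09 and keeps 300 − 69.09 = 230.91.
Round 1 (the husband proposes): the wife can get 230.91 next round, worth 0.51 × 230.91 = 117.7641 now; the husband offers that and keeps 182.2359.

182.24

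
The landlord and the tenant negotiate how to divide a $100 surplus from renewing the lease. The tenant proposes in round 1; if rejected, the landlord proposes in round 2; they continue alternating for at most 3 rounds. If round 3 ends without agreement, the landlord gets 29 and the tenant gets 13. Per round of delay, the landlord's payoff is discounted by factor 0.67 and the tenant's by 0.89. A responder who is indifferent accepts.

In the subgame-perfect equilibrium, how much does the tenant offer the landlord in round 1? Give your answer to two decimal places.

24.66

Round 3 (the tenant proposes): the landlord gets 29 if talks fail, so the tenant offers 29 and keeps 71.
Round 2 (the landlord proposes): the tenant can get 71 next round, worth 0.89 × 71 = 63.19 now; the landlord offers that and keeps 36.81.
Round 1 (the tenant proposes): the landlord can get 36.81 next round, worth 0.67 × 36.81 = 24.6627 now, so the tenant offers 24.6627, keeping 75.3373.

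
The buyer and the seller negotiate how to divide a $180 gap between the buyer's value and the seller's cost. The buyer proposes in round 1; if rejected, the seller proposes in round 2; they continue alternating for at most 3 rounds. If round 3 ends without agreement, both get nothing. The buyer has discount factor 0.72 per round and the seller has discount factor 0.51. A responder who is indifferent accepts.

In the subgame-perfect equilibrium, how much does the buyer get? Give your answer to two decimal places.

By backward induction:
Round 3 (the buyer proposes): rejection yields 0 for the seller; the buyer offers 0 and keeps 180.
Round 2 (the seller proposes): the buyer can get 180 next round, worth 0.72 × 180 = 129.6 now; the seller offers that and keeps 50.4.
Round 1 (the buyer proposes): the seller can get 50.4 next round, worth 0.51 × 50.4 = 25.704 now; the buyer offers that and keeps 154.296.

154.30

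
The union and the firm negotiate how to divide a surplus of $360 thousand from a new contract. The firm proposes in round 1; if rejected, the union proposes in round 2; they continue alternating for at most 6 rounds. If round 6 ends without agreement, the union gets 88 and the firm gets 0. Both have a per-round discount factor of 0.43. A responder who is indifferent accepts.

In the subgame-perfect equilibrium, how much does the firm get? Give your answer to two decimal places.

Round 6 (the union proposes): rejection yields 0 for the firm; the union offers 0 and keeps 360.
Round 5 (the firm proposes): the union can get 360 next round, worth 0.43 × 360 = 154.8 now; the firm offers that and keeps 205.2.
Round 4 (the union proposes): the firm can get 205.2 next round, worth 0.43 × 205.2 = 88.236 now. The union offers 88.236 and keeps 360 − 88.236 = 271.764.
Round 3 (the firm proposes): the union can get 271.764 next round, worth 0.43 × 271.764 = 116.85852 now. The firm offers 116.85852 and keeps 360 − 116.85852 = 243.14148.
Round 2 (the union proposes): the firm can get 243.14148 next round, worth 0.43 × 243.14148 = 104.5508364 now; the union offers that and keeps 255.4491636.
Round 1 (the firm proposes): the union can get 255.4491636 next round, worth 0.43 × 255.4491636 = 109.843140348 now; the firm offers that and keeps 250.156859652.

250.16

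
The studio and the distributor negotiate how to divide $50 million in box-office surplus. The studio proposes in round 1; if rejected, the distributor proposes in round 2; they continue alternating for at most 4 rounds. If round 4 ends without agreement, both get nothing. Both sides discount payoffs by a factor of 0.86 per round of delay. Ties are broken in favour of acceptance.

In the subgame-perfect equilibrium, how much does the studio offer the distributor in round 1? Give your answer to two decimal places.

37.82

Work backward from the last round.
Round 4 (the distributor proposes): the studio will accept anything ≥ 0, so the distributor offers 0 and keeps 50.
Round 3 (the studio proposes): the distributor can get 50 next round, worth 0.86 × 50 = 43 now; the studio offers that and keeps 7.
Round 2 (the distributor proposes): the studio can get 7 next round, worth 0.86 × 7 = 6.02 now, so the distributor offers 6.02, keeping 43.98.
Round 1 (the studio proposes): the distributor can get 43.98 next round, worth 0.86 × 43.98 = 37.8228 now; the studio offers that and keeps 12.1772.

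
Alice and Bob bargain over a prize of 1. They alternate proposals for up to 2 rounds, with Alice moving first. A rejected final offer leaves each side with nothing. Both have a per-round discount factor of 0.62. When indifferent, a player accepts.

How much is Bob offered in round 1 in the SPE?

0.62

Solve by backward induction from round 2.
Round 2 (Bob proposes): rejection yields 0 for Alice; Bob offers 0 and keeps 1.
Round 1 (Alice proposes): Bob can get 1 next round, worth 0.62 × 1 = 0.62 now. Alice offers 0.62 and keeps 1 − 0.62 = 0.38.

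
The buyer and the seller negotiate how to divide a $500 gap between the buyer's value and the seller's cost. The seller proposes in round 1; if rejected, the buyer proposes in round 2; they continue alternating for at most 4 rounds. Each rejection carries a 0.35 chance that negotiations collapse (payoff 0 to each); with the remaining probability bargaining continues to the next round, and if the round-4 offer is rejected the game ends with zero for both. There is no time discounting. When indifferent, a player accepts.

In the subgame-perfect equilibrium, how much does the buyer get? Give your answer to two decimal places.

Round 4 (the buyer proposes): rejection yields 0 for the seller; the buyer offers 0 and keeps 500.
Round 3 (the seller proposes): rejecting gives the buyer an expected 0.65 × 500 = 325; the seller offers that and keeps 175.
Round 2 (the buyer proposes): rejecting gives the seller an expected 0.65 × 175 = 113.75; the buyer offers that and keeps 386.25.
Round 1 (the seller proposes): rejecting gives the buyer an expected 0.65 × 386.25 = 251.0625; the seller offers that and keeps 248.9375.

251.06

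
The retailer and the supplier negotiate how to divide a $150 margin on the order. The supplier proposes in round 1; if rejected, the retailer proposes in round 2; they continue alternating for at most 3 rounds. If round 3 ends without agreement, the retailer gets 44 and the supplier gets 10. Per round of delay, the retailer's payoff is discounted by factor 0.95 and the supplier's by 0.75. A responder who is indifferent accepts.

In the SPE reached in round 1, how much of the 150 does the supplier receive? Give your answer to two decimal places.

Round 3 (the supplier proposes): the retailer gets 44 if talks fail, so the supplier offers 44 and keeps 106.
Round 2 (the retailer proposes): the supplier can get 106 next round, worth 0.75 × 106 = 79.5 now; the retailer offers that and keeps 70.5.
Round 1 (the supplier proposes): the retailer can get 70.5 next round, worth 0.95 × 70.5 = 66.975 now. The supplier offers 66.975 and keeps 150 − 66.975 = 83.025.

83.03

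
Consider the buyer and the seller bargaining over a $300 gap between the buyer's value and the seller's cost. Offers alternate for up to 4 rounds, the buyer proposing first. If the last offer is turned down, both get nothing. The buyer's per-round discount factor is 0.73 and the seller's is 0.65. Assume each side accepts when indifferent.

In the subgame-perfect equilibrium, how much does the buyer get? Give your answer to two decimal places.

154.82

Round 4 (the seller proposes): rejection yields 0 for the buyer; the seller offers 0 and keeps 300.
Round 3 (the buyer proposes): the seller can get 300 next round, worth 0.65 × 300 = 195 now, so the buyer offers 195, keeping 105.
Round 2 (the seller proposes): the buyer can get 105 next round, worth 0.73 × 105 = 76.65 now. The seller offers 76.65 and keeps 300 − 76.65 = 223.35.
Round 1 (the buyer proposes): the seller can get 223.35 next round, worth 0.65 × 223.35 = 145.1775 now. The buyer offers 145.1775 and keeps 300 − 145.1775 = 154.8225.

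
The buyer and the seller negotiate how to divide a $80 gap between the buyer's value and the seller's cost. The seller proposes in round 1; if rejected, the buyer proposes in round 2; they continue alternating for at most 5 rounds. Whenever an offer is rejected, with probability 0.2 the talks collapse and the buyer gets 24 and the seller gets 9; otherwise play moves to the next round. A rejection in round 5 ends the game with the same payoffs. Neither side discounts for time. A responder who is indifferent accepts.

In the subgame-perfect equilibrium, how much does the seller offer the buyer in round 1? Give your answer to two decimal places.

Round 5 (the seller proposes): the buyer gets 24 if talks fail, so the seller offers 24 and keeps 56.
Round 4 (the buyer proposes): rejecting gives the seller an expected 0.8 × 56 + 0.2 × 9 = 46.6. The buyer offers 46.6 and keeps 80 − 46.6 = 33.4.
Round 3 (the seller proposes): rejecting gives the buyer an expected 0.8 × 33.4 + 0.2 × 24 = 31.52, so the seller offers 31.52, keeping 48.48.
Round 2 (the buyer proposes): rejecting gives the seller an expected 0.8 × 48.48 + 0.2 × 9 = 40.584. The buyer offers 40.584 and keeps 80 − 40.584 = 39.416.
Round 1 (the seller proposes): rejecting gives the buyer an expected 0.8 × 39.416 + 0.2 × 24 = 36.3328; the seller offers that and keeps 43.6672.

36.33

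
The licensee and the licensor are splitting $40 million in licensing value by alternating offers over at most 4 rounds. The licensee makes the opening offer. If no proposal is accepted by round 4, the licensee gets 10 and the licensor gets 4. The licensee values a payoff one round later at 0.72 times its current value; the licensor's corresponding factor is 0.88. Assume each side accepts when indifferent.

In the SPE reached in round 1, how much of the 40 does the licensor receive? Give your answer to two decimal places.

26.58

Solve by backward induction from round 4.
Round 4 (the licensor proposes): the licensee gets 10 if talks fail, so the licensor offers 10 and keeps 30.
Round 3 (the licensee proposes): the licensor can get 30 next round, worth 0.88 × 30 = 26.4 now. The licensee offers 26.4 and keeps 40 − 26.4 = 13.6.
Round 2 (the licensor proposes): the licensee can get 13.6 next round, worth 0.72 × 13.6 = 9.792 now; the licensor offers that and keeps 30.208.
Round 1 (the licensee proposes): the licensor can get 30.208 next round, worth 0.88 × 30.208 = 26.58304 now. The licensee offers 26.58304 and keeps 40 − 26.58304 = 13.41696.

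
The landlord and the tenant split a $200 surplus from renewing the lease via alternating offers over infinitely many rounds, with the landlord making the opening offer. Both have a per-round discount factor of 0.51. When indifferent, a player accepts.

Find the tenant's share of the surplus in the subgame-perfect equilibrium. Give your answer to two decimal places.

Let x be the landlord's share when the landlord proposes and y be the tenant's share when the tenant proposes.
The tenant accepts iff offered ≥ 0.51·y, so x = 200 − 0.51y. Symmetrically y = 200 − 0.51x.
Substituting: x = 200 − 0.51(200 − 0.51x), giving x(1 − 0.51·0.51) = 200(1 − 0.51).
So x = 200 × 0.49 / 0.7399 ≈ 132.4503, and the tenant receives 200 − x ≈ 67.5497.

67.55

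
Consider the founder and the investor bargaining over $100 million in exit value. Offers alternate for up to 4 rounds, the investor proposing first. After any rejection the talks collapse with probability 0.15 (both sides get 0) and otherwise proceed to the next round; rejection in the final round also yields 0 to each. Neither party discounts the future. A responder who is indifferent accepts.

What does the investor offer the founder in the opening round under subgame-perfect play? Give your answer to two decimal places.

Round 4 (the founder proposes): the investor will accept anything ≥ 0, so the founder offers 0 and keeps 100.
Round 3 (the investor proposes): rejecting gives the founder an expected 0.85 × 100 = 85. The investor offers 85 and keeps 100 − 85 = 15.
Round 2 (the founder proposes): rejecting gives the investor an expected 0.85 × 15 = 12.75; the founder offers that and keeps 87.25.
Round 1 (the investor proposes): rejecting gives the founder an expected 0.85 × 87.25 = 74.1625, so the investor offers 74.1625, keeping 25.8375.

74.16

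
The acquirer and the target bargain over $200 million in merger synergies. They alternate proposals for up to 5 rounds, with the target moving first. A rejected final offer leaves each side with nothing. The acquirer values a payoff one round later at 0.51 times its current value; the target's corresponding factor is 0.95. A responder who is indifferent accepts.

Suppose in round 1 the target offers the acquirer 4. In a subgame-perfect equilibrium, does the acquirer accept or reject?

Round 5 (the target proposes): rejection yields 0 for the acquirer; the target offers 0 and keeps 200.
Round 4 (the acquirer proposes): the target can get 200 next round, worth 0.95 × 200 = 190 now; the acquirer offers that and keeps 10.
Round 3 (the target proposes): the acquirer can get 10 next round, worth 0.51 × 10 = 5.1 now; the target offers that and keeps 194.9.
Round 2 (the acquirer proposes): the target can get 194.9 next round, worth 0.95 × 194.9 = 185.155 now. The acquirer offers 185.155 and keeps 200 − 185.155 = 14.845.
So by rejecting in round 1, the acquirer gets 14.845 next round, worth 0.51 × 14.845 = 7.57095 now.
Offer 4 < 7.57095, so the acquirer rejects.

Reject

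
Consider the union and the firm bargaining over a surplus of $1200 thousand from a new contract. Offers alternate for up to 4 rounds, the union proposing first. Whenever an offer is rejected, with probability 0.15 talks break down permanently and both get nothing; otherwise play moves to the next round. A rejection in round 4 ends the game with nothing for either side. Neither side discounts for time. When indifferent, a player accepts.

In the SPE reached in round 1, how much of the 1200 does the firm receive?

Round 4 (the firm proposes): rejection yields 0 for the union; the firm offers 0 and keeps 1200.
Round 3 (the union proposes): rejecting gives the firm an expected 0.85 × 1200 = 1020. The union offers 1020 and keeps 1200 − 1020 = 180.
Round 2 (the firm proposes): rejecting gives the union an expected 0.85 × 180 = 153; the firm offers that and keeps 1047.
Round 1 (the union proposes): rejecting gives the firm an expected 0.85 × 1047 = 889.95, so the union offers 889.95, keeping 310.05.

889.95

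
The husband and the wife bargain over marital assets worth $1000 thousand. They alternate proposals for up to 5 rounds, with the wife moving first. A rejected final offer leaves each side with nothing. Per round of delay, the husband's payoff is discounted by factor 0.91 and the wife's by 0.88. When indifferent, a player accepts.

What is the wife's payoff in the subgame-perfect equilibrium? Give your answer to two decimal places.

Round 5 (the wife proposes): rejection yields 0 for the husband; the wife offers 0 and keeps 1000.
Round 4 (the husband proposes): the wife can get 1000 next round, worth 0.88 × 1000 = 880 now. The husband offers 880 and keeps 1000 − 880 = 120.
Round 3 (the wife proposes): the husband can get 120 next round, worth 0.91 × 120 = 109.2 now, so the wife offers 109.2, keeping 890.8.
Round 2 (the husband proposes): the wife can get 890.8 next round, worth 0.88 × 890.8 = 783.904 now, so the husband offers 783.904, keeping 216.096.
Round 1 (the wife proposes): the husband can get 216.096 next round, worth 0.91 × 216.096 = 196.64736 now. The wife offers 196.64736 and keeps 1000 − 196.64736 = 803.35264.

803.35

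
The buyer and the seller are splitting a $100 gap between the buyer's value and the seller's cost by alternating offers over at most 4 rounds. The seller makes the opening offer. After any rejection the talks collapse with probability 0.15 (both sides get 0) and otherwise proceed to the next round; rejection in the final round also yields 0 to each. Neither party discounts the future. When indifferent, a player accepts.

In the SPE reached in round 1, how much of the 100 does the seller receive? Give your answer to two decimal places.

By backward induction:
Round 4 (the buyer proposes): the seller will accept anything ≥ 0, so the buyer offers 0 and keeps 100.
Round 3 (the seller proposes): rejecting gives the buyer an expected 0.85 × 100 = 85. The seller offers 85 and keeps 100 − 85 = 15.
Round 2 (the buyer proposes): rejecting gives the seller an expected 0.85 × 15 = 12.75. The buyer offers 12.75 and keeps 100 − 12.75 = 87.25.
Round 1 (the seller proposes): rejecting gives the buyer an expected 0.85 × 87.25 = 74.1625, so the seller offers 74.1625, keeping 25.8375.

25.84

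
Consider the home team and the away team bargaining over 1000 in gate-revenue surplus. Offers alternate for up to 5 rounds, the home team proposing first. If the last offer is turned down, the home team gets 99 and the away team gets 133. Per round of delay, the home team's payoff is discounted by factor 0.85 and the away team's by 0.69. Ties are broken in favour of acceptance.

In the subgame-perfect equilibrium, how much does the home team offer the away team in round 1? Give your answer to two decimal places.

209.95

By backward induction:
Round 5 (the home team proposes): the away team gets 133 if talks fail, so the home team offers 133 and keeps 867.
Round 4 (the away team proposes): the home team can get 867 next round, worth 0.85 × 867 = 736.95 now. The away team offers 736.95 and keeps 1000 − 736.95 = 263.05.
Round 3 (the home team proposes): the away team can get 263.05 next round, worth 0.69 × 263.05 = 181.5045 now; the home team offers that and keeps 818.4955.
Round 2 (the away team proposes): the home team can get 818.4955 next round, worth 0.85 × 818.4955 = 695.721175 now. The away team offers 695.721175 and keeps 1000 − 695.721175 = 304.278825.
Round 1 (the home team proposes): the away team can get 304.278825 next round, worth 0.69 × 304.278825 = 209.95238925 now; the home team offers that and keeps 790.04761075.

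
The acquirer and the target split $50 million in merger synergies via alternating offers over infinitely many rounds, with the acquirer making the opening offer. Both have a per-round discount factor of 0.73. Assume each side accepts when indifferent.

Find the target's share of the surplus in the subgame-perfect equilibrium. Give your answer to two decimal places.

21.10

In a stationary SPE each proposer offers the other exactly their discounted continuation value.
If the acquirer keeps x when proposing and the target keeps y when proposing, then x = 50 − 0.73y and y = 50 − 0.73x.
Solving: x = 50(1 − 0.73) / (1 − 0.73·0.73) = 13.5 / 0.4671 ≈ 28.9017.
The target gets 50 − 28.9017 ≈ 21.0983.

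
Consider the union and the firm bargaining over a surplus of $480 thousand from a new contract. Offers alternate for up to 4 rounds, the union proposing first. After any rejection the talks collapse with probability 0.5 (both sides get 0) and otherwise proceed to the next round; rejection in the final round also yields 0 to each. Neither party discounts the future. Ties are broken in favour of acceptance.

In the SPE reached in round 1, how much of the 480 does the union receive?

300

Round 4 (the firm proposes): the union will accept anything ≥ 0, so the firm offers 0 and keeps 480.
Round 3 (the union proposes): rejecting gives the firm an expected 0.5 × 480 = 240; the union offers that and keeps 240.
Round 2 (the firm proposes): rejecting gives the union an expected 0.5 × 240 = 120, so the firm offers 120, keeping 360.
Round 1 (the union proposes): rejecting gives the firm an expected 0.5 × 360 = 180. The union offers 180 and keeps 480 − 180 = 300.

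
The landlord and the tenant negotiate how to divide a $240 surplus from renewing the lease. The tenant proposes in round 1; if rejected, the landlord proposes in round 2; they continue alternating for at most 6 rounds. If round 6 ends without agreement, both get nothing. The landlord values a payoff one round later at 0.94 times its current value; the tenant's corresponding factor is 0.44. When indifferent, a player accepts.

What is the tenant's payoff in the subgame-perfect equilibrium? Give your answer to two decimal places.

Round 6 (the landlord proposes): the tenant will accept anything ≥ 0, so the landlord offers 0 and keeps 240.
Round 5 (the tenant proposes): the landlord can get 240 next round, worth 0.94 × 240 = 225.6 now, so the tenant offers 225.6, keeping 14.4.
Round 4 (the landlord proposes): the tenant can get 14.4 next round, worth 0.44 × 14.4 = 6.336 now; the landlord offers that and keeps 233.664.
Round 3 (the tenant proposes): the landlord can get 233.664 next round, worth 0.94 × 233.664 = 219.64416 now. The tenant offers 219.64416 and keeps 240 − 219.64416 = 20.35584.
Round 2 (the landlord proposes): the tenant can get 20.35584 next round, worth 0.44 × 20.35584 = 8.9565696 now, so the landlord offers 8.9565696, keeping 231.0434304.
Round 1 (the tenant proposes): the landlord can get 231.0434304 next round, worth 0.94 × 231.0434304 = 217.180824576 now, so the tenant offers 217.180824576, keeping 22.819175424.

22.82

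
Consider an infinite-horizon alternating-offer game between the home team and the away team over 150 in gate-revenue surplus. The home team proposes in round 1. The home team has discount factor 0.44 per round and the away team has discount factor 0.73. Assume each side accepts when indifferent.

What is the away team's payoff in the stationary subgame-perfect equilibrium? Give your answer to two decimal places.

90.34

Let x be the home team's share when the home team proposes and y be the away team's share when the away team proposes.
The away team accepts iff offered ≥ 0.73·y, so x = 150 − 0.73y. Symmetrically y = 150 − 0.44x.
Substituting: x = 150 − 0.73(150 − 0.44x), giving x(1 − 0.44·0.73) = 150(1 − 0.73).
So x = 150 × 0.27 / 0.6788 ≈ 59.6641, and the away team receives 150 − x ≈ 90.3359.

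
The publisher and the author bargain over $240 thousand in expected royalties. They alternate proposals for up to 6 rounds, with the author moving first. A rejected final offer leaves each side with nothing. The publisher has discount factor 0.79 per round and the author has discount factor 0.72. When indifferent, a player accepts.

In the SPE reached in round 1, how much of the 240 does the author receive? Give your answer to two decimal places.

95.37

Round 6 (the publisher proposes): rejection yields 0 for the author; the publisher offers 0 and keeps 240.
Round 5 (the author proposes): the publisher can get 240 next round, worth 0.79 × 240 = 189.6 now, so the author offers 189.6, keeping 50.4.
Round 4 (the publisher proposes): the author can get 50.4 next round, worth 0.72 × 50.4 = 36.288 now. The publisher offers 36.288 and keeps 240 − 36.288 = 203.712.
Round 3 (the author proposes): the publisher can get 203.712 next round, worth 0.79 × 203.712 = 160.93248 now; the author offers that and keeps 79.06752.
Round 2 (the publisher proposes): the author can get 79.06752 next round, worth 0.72 × 79.06752 = 56.9286144 now, so the publisher offers 56.9286144, keeping 183.0713856.
Round 1 (the author proposes): the publisher can get 183.0713856 next round, worth 0.79 × 183.0713856 = 144.626394624 now; the author offers that and keeps 95.373605376.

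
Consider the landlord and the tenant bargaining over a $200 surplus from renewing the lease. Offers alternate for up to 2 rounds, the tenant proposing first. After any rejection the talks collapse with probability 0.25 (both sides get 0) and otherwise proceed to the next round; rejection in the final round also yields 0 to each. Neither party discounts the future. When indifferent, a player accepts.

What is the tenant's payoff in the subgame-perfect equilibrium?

Round 2 (the landlord proposes): the tenant will accept anything ≥ 0, so the landlord offers 0 and keeps 200.
Round 1 (the tenant proposes): rejecting gives the landlord an expected 0.75 × 200 = 150; the tenant offers that and keeps 50.

50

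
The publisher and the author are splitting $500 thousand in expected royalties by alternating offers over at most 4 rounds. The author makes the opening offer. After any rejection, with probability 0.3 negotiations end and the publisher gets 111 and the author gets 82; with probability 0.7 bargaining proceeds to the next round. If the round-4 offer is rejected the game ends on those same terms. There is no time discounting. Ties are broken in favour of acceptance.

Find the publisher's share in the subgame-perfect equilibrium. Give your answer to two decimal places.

280.77

Round 4 (the publisher proposes): the author gets 82 if talks fail, so the publisher offers 82 and keeps 418.
Round 3 (the author proposes): rejecting gives the publisher an expected 0.7 × 418 + 0.3 × 111 = 325.9. The author offers 325.9 and keeps 500 − 325.9 = 174.1.
Round 2 (the publisher proposes): rejecting gives the author an expected 0.7 × 174.1 + 0.3 × 82 = 146.47; the publisher offers that and keeps 353.53.
Round 1 (the author proposes): rejecting gives the publisher an expected 0.7 × 353.53 + 0.3 × 111 = 280.771; the author offers that and keeps 219.229.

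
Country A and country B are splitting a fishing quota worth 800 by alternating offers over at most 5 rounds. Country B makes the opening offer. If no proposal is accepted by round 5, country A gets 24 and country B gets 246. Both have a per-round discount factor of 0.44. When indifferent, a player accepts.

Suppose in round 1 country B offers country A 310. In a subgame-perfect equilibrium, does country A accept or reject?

Accept

Round 5 (country B proposes): country A gets 24 if talks fail, so country B offers 24 and keeps 776.
Round 4 (country A proposes): country B can get 776 next round, worth 0.44 × 776 = 341.44 now; country A offers that and keeps 458.56.
Round 3 (country B proposes): country A can get 458.56 next round, worth 0.44 × 458.56 = 201.7664 now. Country B offers 201.7664 and keeps 800 − 201.7664 = 598.2336.
Round 2 (country A proposes): country B can get 598.2336 next round, worth 0.44 × 598.2336 = 263.222784 now. Country A offers 263.222784 and keeps 800 − 263.222784 = 536.777216.
So by rejecting in round 1, country A gets 536.777216 next round, worth 0.44 × 536.777216 = 236.18197504 now.
Offer 310 ≥ 236.18197504, so country A accepts.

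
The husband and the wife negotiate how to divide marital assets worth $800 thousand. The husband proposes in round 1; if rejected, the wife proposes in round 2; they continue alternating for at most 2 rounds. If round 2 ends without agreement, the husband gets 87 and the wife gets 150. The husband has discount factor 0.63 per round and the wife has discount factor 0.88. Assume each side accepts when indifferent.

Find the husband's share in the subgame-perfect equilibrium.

Round 2 (the wife proposes): the husband gets 87 if talks fail, so the wife offers 87 and keeps 713.
Round 1 (the husband proposes): the wife can get 713 next round, worth 0.88 × 713 = 627.44 now; the husband offers that and keeps 172.56.

172.56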